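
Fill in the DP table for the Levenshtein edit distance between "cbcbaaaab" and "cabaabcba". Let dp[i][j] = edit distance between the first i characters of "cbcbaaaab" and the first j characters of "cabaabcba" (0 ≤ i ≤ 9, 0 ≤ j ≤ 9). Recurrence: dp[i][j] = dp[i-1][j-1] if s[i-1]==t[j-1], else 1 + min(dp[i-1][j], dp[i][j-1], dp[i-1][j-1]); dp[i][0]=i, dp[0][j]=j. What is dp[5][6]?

4

   ''  c  a  b  a  a  b  c  b  a
''  0  1  2  3  4  5  6  7  8  9
 c  1  0  1  2  3  4  5  6  7  8
 b  2  1  1  1  2  3  4  5  6  7
 c  3  2  2  2  2  3  4  4  5  6
 b  4  3  3  2  3  3  3  4  4  5
 a  5  4  3  3  2  3  4  4  5  4
 a  6  5  4  4  3  2  3  4  5  5
 a  7  6  5  5  4  3  3  4  5  5
 a  8  7  6  6  5  4  4  4  5  5
 b  9  8  7  6  6  5  4  5  4  5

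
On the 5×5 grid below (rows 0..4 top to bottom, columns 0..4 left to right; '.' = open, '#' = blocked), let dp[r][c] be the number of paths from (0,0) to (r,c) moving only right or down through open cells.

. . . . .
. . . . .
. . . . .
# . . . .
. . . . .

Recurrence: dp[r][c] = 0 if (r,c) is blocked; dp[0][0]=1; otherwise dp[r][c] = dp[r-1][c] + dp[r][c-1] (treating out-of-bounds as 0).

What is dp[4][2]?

r\c   0   1   2   3   4
  0   1   1   1   1   1
  1   1   2   3   4   5
  2   1   3   6  10  15
  3   0   3   9  19  34
  4   0   3  12  31  65

12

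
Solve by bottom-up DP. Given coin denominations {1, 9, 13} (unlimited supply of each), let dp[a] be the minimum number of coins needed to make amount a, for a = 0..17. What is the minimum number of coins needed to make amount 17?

5

 a  0  1  2  3  4  5  6  7  8  9 10 11 12 13 14 15 16 17
dp  0  1  2  3  4  5  6  7  8  1  2  3  4  1  2  3  4  5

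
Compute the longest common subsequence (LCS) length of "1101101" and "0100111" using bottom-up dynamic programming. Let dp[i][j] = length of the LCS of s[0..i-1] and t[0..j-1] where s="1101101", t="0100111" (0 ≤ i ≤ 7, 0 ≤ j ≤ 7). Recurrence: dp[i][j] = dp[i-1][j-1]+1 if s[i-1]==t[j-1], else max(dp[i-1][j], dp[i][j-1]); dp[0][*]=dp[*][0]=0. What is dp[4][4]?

2

   ''  0  1  0  0  1  1  1
''  0  0  0  0  0  0  0  0
 1  0  0  1  1  1  1  1  1
 1  0  0  1  1  1  2  2  2
 0  0  1  1  2  2  2  2  2
 1  0  1  2  2  2  3  3  3
 1  0  1  2  2  2  3  4  4
 0  0  1  2  3  3  3  4  4
 1  0  1  2  3  3  4  4  5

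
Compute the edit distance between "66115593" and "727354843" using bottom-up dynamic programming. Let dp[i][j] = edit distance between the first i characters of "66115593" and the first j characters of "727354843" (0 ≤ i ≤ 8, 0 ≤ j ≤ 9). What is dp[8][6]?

7

   ''  7  2  7  3  5  4  8  4  3
''  0  1  2  3  4  5  6  7  8  9
 6  1  1  2  3  4  5  6  7  8  9
 6  2  2  2  3  4  5  6  7  8  9
 1  3  3  3  3  4  5  6  7  8  9
 1  4  4  4  4  4  5  6  7  8  9
 5  5  5  5  5  5  4  5  6  7  8
 5  6  6  6  6  6  5  5  6  7  8
 9  7  7  7  7  7  6  6  6  7  8
 3  8  8  8  8  7  7  7  7  7  7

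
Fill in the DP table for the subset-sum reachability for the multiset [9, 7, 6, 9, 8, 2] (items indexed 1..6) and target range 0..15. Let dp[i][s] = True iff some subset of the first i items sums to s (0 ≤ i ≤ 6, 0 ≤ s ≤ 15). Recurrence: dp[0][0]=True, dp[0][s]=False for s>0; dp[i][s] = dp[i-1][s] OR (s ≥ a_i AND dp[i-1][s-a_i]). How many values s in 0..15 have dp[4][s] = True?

6

i\s   0   1   2   3   4   5   6   7   8   9  10  11  12  13  14  15
  0   T   F   F   F   F   F   F   F   F   F   F   F   F   F   F   F
  1   T   F   F   F   F   F   F   F   F   T   F   F   F   F   F   F
  2   T   F   F   F   F   F   F   T   F   T   F   F   F   F   F   F
  3   T   F   F   F   F   F   T   T   F   T   F   F   F   T   F   T
  4   T   F   F   F   F   F   T   T   F   T   F   F   F   T   F   T
  5   T   F   F   F   F   F   T   T   T   T   F   F   F   T   T   T
  6   T   F   T   F   F   F   T   T   T   T   T   T   F   T   T   T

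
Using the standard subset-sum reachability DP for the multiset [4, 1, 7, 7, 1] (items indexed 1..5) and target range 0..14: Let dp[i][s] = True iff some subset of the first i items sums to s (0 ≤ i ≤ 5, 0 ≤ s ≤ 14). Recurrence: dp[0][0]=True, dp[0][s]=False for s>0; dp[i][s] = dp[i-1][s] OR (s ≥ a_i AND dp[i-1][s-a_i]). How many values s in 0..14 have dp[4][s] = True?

i\s   0   1   2   3   4   5   6   7   8   9  10  11  12  13  14
  0   T   F   F   F   F   F   F   F   F   F   F   F   F   F   F
  1   T   F   F   F   T   F   F   F   F   F   F   F   F   F   F
  2   T   T   F   F   T   T   F   F   F   F   F   F   F   F   F
  3   T   T   F   F   T   T   F   T   T   F   F   T   T   F   F
  4   T   T   F   F   T   T   F   T   T   F   F   T   T   F   T
  5   T   T   T   F   T   T   T   T   T   T   F   T   T   T   T

9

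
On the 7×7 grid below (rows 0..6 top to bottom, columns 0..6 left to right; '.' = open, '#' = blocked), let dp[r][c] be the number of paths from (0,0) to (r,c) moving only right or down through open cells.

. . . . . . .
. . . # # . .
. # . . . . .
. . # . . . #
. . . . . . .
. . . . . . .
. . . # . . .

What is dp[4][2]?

r\c   0   1   2   3   4   5   6
  0   1   1   1   1   1   1   1
  1   1   2   3   0   0   1   2
  2   1   0   3   3   3   4   6
  3   1   1   0   3   6  10   0
  4   1   2   2   5  11  21  21
  5   1   3   5  10  21  42  63
  6   1   4   9   0  21  63 126

2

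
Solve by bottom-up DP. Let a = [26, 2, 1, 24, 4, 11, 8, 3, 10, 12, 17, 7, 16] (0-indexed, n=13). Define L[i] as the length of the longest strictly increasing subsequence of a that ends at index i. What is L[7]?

2

   i    0    1    2    3    4    5    6    7    8    9   10   11   12
a[i]   26    2    1   24    4   11    8    3   10   12   17    7   16
L[i]    1    1    1    2    2    3    3    2    4    5    6    3    6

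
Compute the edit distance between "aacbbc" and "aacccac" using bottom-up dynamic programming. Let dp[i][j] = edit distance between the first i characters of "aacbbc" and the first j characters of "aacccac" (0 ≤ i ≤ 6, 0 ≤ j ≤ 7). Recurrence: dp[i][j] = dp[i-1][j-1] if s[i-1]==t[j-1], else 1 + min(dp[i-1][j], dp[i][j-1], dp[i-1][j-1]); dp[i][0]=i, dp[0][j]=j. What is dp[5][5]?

   ''  a  a  c  c  c  a  c
''  0  1  2  3  4  5  6  7
 a  1  0  1  2  3  4  5  6
 a  2  1  0  1  2  3  4  5
 c  3  2  1  0  1  2  3  4
 b  4  3  2  1  1  2  3  4
 b  5  4  3  2  2  2  3  4
 c  6  5  4  3  2  2  3  3

2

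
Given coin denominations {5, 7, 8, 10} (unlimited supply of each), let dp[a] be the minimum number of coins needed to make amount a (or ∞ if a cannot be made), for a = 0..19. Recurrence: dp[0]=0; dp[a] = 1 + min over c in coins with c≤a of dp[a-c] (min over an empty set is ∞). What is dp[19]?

 a  0  1  2  3  4  5  6  7  8  9 10 11 12 13 14 15 16 17 18 19
dp  0  -  -  -  -  1  -  1  1  -  1  -  2  2  2  2  2  2  2  3
(- denotes ∞ / unreachable)

3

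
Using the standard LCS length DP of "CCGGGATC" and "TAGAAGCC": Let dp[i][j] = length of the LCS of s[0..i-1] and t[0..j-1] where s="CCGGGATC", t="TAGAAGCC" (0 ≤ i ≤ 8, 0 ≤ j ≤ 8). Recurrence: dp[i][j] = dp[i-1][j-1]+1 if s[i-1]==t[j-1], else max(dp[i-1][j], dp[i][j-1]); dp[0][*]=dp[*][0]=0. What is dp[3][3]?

1

   ''  T  A  G  A  A  G  C  C
''  0  0  0  0  0  0  0  0  0
 C  0  0  0  0  0  0  0  1  1
 C  0  0  0  0  0  0  0  1  2
 G  0  0  0  1  1  1  1  1  2
 G  0  0  0  1  1  1  2  2  2
 G  0  0  0  1  1  1  2  2  2
 A  0  0  1  1  2  2  2  2  2
 T  0  1  1  1  2  2  2  2  2
 C  0  1  1  1  2  2  2  3  3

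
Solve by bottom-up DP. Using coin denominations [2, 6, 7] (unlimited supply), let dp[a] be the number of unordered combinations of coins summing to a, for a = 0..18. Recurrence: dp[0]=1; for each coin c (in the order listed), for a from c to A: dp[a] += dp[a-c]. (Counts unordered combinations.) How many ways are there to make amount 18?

after  coin     0     1     2     3     4     5     6     7     8     9    10    11    12    13    14    15    16    17    18
          2     1     0     1     0     1     0     1     0     1     0     1     0     1     0     1     0     1     0     1
          6     1     0     1     0     1     0     2     0     2     0     2     0     3     0     3     0     3     0     4
          7     1     0     1     0     1     0     2     1     2     1     2     1     3     2     4     2     4     2     5

5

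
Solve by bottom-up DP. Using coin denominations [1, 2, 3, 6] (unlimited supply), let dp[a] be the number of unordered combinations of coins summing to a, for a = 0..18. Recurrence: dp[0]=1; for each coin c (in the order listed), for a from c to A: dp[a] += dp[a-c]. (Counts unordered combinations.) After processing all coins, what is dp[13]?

30

after  coin     0     1     2     3     4     5     6     7     8     9    10    11    12    13    14    15    16    17    18
          1     1     1     1     1     1     1     1     1     1     1     1     1     1     1     1     1     1     1     1
          2     1     1     2     2     3     3     4     4     5     5     6     6     7     7     8     8     9     9    10
          3     1     1     2     3     4     5     7     8    10    12    14    16    19    21    24    27    30    33    37
          6     1     1     2     3     4     5     8     9    12    15    18    21    27    30    36    42    48    54    64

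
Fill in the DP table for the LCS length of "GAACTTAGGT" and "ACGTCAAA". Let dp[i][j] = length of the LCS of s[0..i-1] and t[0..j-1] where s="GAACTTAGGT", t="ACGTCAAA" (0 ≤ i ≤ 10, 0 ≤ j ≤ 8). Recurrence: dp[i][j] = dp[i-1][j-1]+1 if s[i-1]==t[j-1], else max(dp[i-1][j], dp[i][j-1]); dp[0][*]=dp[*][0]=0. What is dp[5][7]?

   ''  A  C  G  T  C  A  A  A
''  0  0  0  0  0  0  0  0  0
 G  0  0  0  1  1  1  1  1  1
 A  0  1  1  1  1  1  2  2  2
 A  0  1  1  1  1  1  2  3  3
 C  0  1  2  2  2  2  2  3  3
 T  0  1  2  2  3  3  3  3  3
 T  0  1  2  2  3  3  3  3  3
 A  0  1  2  2  3  3  4  4  4
 G  0  1  2  3  3  3  4  4  4
 G  0  1  2  3  3  3  4  4  4
 T  0  1  2  3  4  4  4  4  4

3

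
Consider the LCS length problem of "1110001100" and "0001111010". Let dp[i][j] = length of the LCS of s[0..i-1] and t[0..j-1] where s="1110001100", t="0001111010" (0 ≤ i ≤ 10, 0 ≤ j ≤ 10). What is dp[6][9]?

4

   ''  0  0  0  1  1  1  1  0  1  0
''  0  0  0  0  0  0  0  0  0  0  0
 1  0  0  0  0  1  1  1  1  1  1  1
 1  0  0  0  0  1  2  2  2  2  2  2
 1  0  0  0  0  1  2  3  3  3  3  3
 0  0  1  1  1  1  2  3  3  4  4  4
 0  0  1  2  2  2  2  3  3  4  4  5
 0  0  1  2  3  3  3  3  3  4  4  5
 1  0  1  2  3  4  4  4  4  4  5  5
 1  0  1  2  3  4  5  5  5  5  5  5
 0  0  1  2  3  4  5  5  5  6  6  6
 0  0  1  2  3  4  5  5  5  6  6  7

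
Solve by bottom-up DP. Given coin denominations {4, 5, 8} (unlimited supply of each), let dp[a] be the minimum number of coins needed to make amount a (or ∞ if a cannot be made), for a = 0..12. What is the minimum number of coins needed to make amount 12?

2

 a  0  1  2  3  4  5  6  7  8  9 10 11 12
dp  0  -  -  -  1  1  -  -  1  2  2  -  2
(- denotes ∞ / unreachable)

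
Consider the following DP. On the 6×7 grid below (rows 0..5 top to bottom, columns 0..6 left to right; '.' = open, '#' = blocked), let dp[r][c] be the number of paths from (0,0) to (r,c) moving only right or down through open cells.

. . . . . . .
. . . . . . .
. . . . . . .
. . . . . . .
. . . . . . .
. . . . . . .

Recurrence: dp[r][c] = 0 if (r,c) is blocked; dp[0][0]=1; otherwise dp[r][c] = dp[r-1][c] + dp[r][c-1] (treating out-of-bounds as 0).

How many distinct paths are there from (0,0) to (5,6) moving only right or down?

462

r\c   0   1   2   3   4   5   6
  0   1   1   1   1   1   1   1
  1   1   2   3   4   5   6   7
  2   1   3   6  10  15  21  28
  3   1   4  10  20  35  56  84
  4   1   5  15  35  70 126 210
  5   1   6  21  56 126 252 462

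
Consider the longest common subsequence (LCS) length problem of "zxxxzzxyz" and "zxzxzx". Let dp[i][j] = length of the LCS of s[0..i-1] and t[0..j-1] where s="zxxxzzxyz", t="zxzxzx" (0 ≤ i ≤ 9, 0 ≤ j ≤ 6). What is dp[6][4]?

   ''  z  x  z  x  z  x
''  0  0  0  0  0  0  0
 z  0  1  1  1  1  1  1
 x  0  1  2  2  2  2  2
 x  0  1  2  2  3  3  3
 x  0  1  2  2  3  3  4
 z  0  1  2  3  3  4  4
 z  0  1  2  3  3  4  4
 x  0  1  2  3  4  4  5
 y  0  1  2  3  4  4  5
 z  0  1  2  3  4  5  5

3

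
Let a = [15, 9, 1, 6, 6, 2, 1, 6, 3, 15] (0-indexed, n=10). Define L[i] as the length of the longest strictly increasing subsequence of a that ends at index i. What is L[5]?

   i    0    1    2    3    4    5    6    7    8    9
a[i]   15    9    1    6    6    2    1    6    3   15
L[i]    1    1    1    2    2    2    1    3    3    4

2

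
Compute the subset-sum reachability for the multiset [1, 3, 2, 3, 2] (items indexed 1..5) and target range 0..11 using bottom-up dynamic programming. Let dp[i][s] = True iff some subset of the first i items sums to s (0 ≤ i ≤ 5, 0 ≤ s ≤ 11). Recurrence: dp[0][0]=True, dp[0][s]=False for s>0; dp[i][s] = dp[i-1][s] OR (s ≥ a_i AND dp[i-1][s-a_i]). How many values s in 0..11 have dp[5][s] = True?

i\s   0   1   2   3   4   5   6   7   8   9  10  11
  0   T   F   F   F   F   F   F   F   F   F   F   F
  1   T   T   F   F   F   F   F   F   F   F   F   F
  2   T   T   F   T   T   F   F   F   F   F   F   F
  3   T   T   T   T   T   T   T   F   F   F   F   F
  4   T   T   T   T   T   T   T   T   T   T   F   F
  5   T   T   T   T   T   T   T   T   T   T   T   T

12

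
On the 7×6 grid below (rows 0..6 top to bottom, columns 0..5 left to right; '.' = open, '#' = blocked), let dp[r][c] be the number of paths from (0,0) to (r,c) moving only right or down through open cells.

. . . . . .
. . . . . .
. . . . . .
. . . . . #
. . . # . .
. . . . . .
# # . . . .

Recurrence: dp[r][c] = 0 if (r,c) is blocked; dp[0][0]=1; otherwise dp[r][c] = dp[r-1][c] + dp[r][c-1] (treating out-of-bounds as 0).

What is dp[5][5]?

r\c   0   1   2   3   4   5
  0   1   1   1   1   1   1
  1   1   2   3   4   5   6
  2   1   3   6  10  15  21
  3   1   4  10  20  35   0
  4   1   5  15   0  35  35
  5   1   6  21  21  56  91
  6   0   0  21  42  98 189

91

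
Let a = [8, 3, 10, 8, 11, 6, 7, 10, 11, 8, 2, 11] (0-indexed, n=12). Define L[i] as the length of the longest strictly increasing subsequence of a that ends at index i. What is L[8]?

   i    0    1    2    3    4    5    6    7    8    9   10   11
a[i]    8    3   10    8   11    6    7   10   11    8    2   11
L[i]    1    1    2    2    3    2    3    4    5    4    1    5

5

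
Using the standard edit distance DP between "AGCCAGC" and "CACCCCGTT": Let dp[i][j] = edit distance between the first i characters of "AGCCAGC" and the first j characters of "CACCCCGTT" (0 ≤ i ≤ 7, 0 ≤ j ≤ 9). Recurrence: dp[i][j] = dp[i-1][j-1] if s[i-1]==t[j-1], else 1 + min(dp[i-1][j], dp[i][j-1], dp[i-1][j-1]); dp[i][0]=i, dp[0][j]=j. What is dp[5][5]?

   ''  C  A  C  C  C  C  G  T  T
''  0  1  2  3  4  5  6  7  8  9
 A  1  1  1  2  3  4  5  6  7  8
 G  2  2  2  2  3  4  5  5  6  7
 C  3  2  3  2  2  3  4  5  6  7
 C  4  3  3  3  2  2  3  4  5  6
 A  5  4  3  4  3  3  3  4  5  6
 G  6  5  4  4  4  4  4  3  4  5
 C  7  6  5  4  4  4  4  4  4  5

3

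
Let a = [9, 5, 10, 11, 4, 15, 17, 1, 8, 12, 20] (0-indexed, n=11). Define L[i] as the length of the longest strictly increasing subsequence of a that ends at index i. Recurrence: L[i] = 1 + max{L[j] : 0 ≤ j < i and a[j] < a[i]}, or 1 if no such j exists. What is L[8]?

   i    0    1    2    3    4    5    6    7    8    9   10
a[i]    9    5   10   11    4   15   17    1    8   12   20
L[i]    1    1    2    3    1    4    5    1    2    4    6

2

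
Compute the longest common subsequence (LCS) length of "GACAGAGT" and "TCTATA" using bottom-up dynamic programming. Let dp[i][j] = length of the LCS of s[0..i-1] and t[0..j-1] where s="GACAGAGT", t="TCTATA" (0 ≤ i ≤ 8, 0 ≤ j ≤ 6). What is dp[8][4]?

   ''  T  C  T  A  T  A
''  0  0  0  0  0  0  0
 G  0  0  0  0  0  0  0
 A  0  0  0  0  1  1  1
 C  0  0  1  1  1  1  1
 A  0  0  1  1  2  2  2
 G  0  0  1  1  2  2  2
 A  0  0  1  1  2  2  3
 G  0  0  1  1  2  2  3
 T  0  1  1  2  2  3  3

2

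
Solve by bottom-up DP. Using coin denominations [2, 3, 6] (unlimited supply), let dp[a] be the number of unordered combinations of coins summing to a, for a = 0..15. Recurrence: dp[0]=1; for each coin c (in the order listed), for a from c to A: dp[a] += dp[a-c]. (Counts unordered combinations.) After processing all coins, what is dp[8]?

after  coin     0     1     2     3     4     5     6     7     8     9    10    11    12    13    14    15
          2     1     0     1     0     1     0     1     0     1     0     1     0     1     0     1     0
          3     1     0     1     1     1     1     2     1     2     2     2     2     3     2     3     3
          6     1     0     1     1     1     1     3     1     3     3     3     3     6     3     6     6

3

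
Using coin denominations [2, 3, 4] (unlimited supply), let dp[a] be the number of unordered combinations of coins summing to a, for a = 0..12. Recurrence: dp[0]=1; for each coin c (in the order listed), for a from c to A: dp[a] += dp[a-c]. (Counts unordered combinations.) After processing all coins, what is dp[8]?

4

after  coin     0     1     2     3     4     5     6     7     8     9    10    11    12
          2     1     0     1     0     1     0     1     0     1     0     1     0     1
          3     1     0     1     1     1     1     2     1     2     2     2     2     3
          4     1     0     1     1     2     1     3     2     4     3     5     4     7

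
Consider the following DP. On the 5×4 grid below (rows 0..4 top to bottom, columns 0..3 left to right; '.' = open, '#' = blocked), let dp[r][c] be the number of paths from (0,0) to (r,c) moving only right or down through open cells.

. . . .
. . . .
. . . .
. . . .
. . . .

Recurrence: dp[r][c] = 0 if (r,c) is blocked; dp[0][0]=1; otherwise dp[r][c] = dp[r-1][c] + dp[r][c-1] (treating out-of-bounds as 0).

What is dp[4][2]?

r\c   0   1   2   3
  0   1   1   1   1
  1   1   2   3   4
  2   1   3   6  10
  3   1   4  10  20
  4   1   5  15  35

15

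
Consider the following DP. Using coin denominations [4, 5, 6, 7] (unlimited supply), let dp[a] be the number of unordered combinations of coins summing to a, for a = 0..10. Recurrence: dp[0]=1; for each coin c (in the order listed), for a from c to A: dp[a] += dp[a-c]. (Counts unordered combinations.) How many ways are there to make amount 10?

2

after  coin     0     1     2     3     4     5     6     7     8     9    10
          4     1     0     0     0     1     0     0     0     1     0     0
          5     1     0     0     0     1     1     0     0     1     1     1
          6     1     0     0     0     1     1     1     0     1     1     2
          7     1     0     0     0     1     1     1     1     1     1     2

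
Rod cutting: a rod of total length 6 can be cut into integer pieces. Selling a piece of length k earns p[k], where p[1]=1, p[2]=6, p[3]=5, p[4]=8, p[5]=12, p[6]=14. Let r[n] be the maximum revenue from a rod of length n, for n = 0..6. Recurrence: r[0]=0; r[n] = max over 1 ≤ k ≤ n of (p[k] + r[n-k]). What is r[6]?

   n    0    1    2    3    4    5    6
r[n]    0    1    6    7   12   13   18

18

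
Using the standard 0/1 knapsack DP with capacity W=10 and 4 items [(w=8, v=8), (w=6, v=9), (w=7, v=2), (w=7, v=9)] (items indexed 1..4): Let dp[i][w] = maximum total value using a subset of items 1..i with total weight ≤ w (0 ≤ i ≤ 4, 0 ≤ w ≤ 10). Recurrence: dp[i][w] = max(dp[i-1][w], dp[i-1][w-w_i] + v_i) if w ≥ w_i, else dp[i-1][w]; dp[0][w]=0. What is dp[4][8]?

9

i\w   0   1   2   3   4   5   6   7   8   9  10
  0   0   0   0   0   0   0   0   0   0   0   0
  1   0   0   0   0   0   0   0   0   8   8   8
  2   0   0   0   0   0   0   9   9   9   9   9
  3   0   0   0   0   0   0   9   9   9   9   9
  4   0   0   0   0   0   0   9   9   9   9   9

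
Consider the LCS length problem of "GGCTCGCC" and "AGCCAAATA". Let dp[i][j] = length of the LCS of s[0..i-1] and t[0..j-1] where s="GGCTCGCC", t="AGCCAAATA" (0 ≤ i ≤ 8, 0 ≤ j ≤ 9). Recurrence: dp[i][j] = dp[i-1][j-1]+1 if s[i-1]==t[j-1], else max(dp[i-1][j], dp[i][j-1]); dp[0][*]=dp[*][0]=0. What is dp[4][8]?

   ''  A  G  C  C  A  A  A  T  A
''  0  0  0  0  0  0  0  0  0  0
 G  0  0  1  1  1  1  1  1  1  1
 G  0  0  1  1  1  1  1  1  1  1
 C  0  0  1  2  2  2  2  2  2  2
 T  0  0  1  2  2  2  2  2  3  3
 C  0  0  1  2  3  3  3  3  3  3
 G  0  0  1  2  3  3  3  3  3  3
 C  0  0  1  2  3  3  3  3  3  3
 C  0  0  1  2  3  3  3  3  3  3

3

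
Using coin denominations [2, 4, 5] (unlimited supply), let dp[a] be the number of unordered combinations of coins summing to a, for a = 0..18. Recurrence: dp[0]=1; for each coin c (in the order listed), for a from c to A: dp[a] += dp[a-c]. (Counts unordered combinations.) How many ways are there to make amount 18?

8

after  coin     0     1     2     3     4     5     6     7     8     9    10    11    12    13    14    15    16    17    18
          2     1     0     1     0     1     0     1     0     1     0     1     0     1     0     1     0     1     0     1
          4     1     0     1     0     2     0     2     0     3     0     3     0     4     0     4     0     5     0     5
          5     1     0     1     0     2     1     2     1     3     2     4     2     5     3     6     4     7     5     8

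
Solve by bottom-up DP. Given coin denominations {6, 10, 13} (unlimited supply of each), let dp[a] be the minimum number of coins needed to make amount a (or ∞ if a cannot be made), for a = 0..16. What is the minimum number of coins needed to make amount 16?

 a  0  1  2  3  4  5  6  7  8  9 10 11 12 13 14 15 16
dp  0  -  -  -  -  -  1  -  -  -  1  -  2  1  -  -  2
(- denotes ∞ / unreachable)

2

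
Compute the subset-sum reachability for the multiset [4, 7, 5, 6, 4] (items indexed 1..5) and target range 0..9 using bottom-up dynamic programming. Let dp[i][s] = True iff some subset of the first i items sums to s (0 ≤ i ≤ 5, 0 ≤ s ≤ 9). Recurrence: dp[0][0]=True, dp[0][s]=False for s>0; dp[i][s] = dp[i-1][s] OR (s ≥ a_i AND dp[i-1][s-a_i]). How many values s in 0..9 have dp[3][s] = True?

i\s   0   1   2   3   4   5   6   7   8   9
  0   T   F   F   F   F   F   F   F   F   F
  1   T   F   F   F   T   F   F   F   F   F
  2   T   F   F   F   T   F   F   T   F   F
  3   T   F   F   F   T   T   F   T   F   T
  4   T   F   F   F   T   T   T   T   F   T
  5   T   F   F   F   T   T   T   T   T   T

5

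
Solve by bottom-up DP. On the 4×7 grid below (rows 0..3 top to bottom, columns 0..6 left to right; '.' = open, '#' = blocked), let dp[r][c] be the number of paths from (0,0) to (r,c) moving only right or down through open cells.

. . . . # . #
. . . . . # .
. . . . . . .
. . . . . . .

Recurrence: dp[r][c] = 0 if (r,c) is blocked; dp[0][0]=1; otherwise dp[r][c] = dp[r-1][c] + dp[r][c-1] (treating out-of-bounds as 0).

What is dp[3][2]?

10

r\c   0   1   2   3   4   5   6
  0   1   1   1   1   0   0   0
  1   1   2   3   4   4   0   0
  2   1   3   6  10  14  14  14
  3   1   4  10  20  34  48  62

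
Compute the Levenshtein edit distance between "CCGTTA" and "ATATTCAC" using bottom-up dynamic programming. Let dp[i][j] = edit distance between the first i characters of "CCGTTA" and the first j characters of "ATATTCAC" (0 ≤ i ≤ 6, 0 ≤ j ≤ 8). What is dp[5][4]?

   ''  A  T  A  T  T  C  A  C
''  0  1  2  3  4  5  6  7  8
 C  1  1  2  3  4  5  5  6  7
 C  2  2  2  3  4  5  5  6  6
 G  3  3  3  3  4  5  6  6  7
 T  4  4  3  4  3  4  5  6  7
 T  5  5  4  4  4  3  4  5  6
 A  6  5  5  4  5  4  4  4  5

4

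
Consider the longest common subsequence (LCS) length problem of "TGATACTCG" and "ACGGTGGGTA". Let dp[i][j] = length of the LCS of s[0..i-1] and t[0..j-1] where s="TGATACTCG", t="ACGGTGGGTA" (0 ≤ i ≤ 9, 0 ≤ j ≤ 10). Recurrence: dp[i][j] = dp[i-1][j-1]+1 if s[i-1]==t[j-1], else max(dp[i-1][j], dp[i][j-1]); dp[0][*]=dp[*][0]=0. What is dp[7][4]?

   ''  A  C  G  G  T  G  G  G  T  A
''  0  0  0  0  0  0  0  0  0  0  0
 T  0  0  0  0  0  1  1  1  1  1  1
 G  0  0  0  1  1  1  2  2  2  2  2
 A  0  1  1  1  1  1  2  2  2  2  3
 T  0  1  1  1  1  2  2  2  2  3  3
 A  0  1  1  1  1  2  2  2  2  3  4
 C  0  1  2  2  2  2  2  2  2  3  4
 T  0  1  2  2  2  3  3  3  3  3  4
 C  0  1  2  2  2  3  3  3  3  3  4
 G  0  1  2  3  3  3  4  4  4  4  4

2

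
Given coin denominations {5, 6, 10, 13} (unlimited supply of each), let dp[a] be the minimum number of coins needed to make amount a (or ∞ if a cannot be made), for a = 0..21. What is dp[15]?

 a  0  1  2  3  4  5  6  7  8  9 10 11 12 13 14 15 16 17 18 19 20 21
dp  0  -  -  -  -  1  1  -  -  -  1  2  2  1  -  2  2  3  2  2  2  3
(- denotes ∞ / unreachable)

2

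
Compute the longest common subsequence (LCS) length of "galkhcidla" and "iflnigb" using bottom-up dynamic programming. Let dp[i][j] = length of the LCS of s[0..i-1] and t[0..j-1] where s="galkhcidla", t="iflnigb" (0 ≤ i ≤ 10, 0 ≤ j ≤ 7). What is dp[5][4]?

   ''  i  f  l  n  i  g  b
''  0  0  0  0  0  0  0  0
 g  0  0  0  0  0  0  1  1
 a  0  0  0  0  0  0  1  1
 l  0  0  0  1  1  1  1  1
 k  0  0  0  1  1  1  1  1
 h  0  0  0  1  1  1  1  1
 c  0  0  0  1  1  1  1  1
 i  0  1  1  1  1  2  2  2
 d  0  1  1  1  1  2  2  2
 l  0  1  1  2  2  2  2  2
 a  0  1  1  2  2  2  2  2

1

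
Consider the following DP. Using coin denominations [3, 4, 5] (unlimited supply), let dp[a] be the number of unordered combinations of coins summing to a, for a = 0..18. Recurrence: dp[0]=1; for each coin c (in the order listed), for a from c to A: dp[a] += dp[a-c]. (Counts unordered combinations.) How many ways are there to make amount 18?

5

after  coin     0     1     2     3     4     5     6     7     8     9    10    11    12    13    14    15    16    17    18
          3     1     0     0     1     0     0     1     0     0     1     0     0     1     0     0     1     0     0     1
          4     1     0     0     1     1     0     1     1     1     1     1     1     2     1     1     2     2     1     2
          5     1     0     0     1     1     1     1     1     2     2     2     2     3     3     3     4     4     4     5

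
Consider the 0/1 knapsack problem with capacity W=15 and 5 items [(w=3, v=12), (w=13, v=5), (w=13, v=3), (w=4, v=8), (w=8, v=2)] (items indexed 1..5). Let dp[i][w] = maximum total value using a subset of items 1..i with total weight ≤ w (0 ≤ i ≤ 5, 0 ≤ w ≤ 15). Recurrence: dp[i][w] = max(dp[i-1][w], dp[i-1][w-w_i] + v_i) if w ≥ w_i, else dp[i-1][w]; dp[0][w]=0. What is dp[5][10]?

20

i\w   0   1   2   3   4   5   6   7   8   9  10  11  12  13  14  15
  0   0   0   0   0   0   0   0   0   0   0   0   0   0   0   0   0
  1   0   0   0  12  12  12  12  12  12  12  12  12  12  12  12  12
  2   0   0   0  12  12  12  12  12  12  12  12  12  12  12  12  12
  3   0   0   0  12  12  12  12  12  12  12  12  12  12  12  12  12
  4   0   0   0  12  12  12  12  20  20  20  20  20  20  20  20  20
  5   0   0   0  12  12  12  12  20  20  20  20  20  20  20  20  22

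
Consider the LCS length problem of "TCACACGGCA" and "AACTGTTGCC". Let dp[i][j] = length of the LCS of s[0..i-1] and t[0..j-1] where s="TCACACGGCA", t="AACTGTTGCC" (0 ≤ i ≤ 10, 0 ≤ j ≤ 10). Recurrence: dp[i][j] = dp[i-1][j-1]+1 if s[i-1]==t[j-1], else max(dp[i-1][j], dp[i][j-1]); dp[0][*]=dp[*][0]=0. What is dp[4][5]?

2

   ''  A  A  C  T  G  T  T  G  C  C
''  0  0  0  0  0  0  0  0  0  0  0
 T  0  0  0  0  1  1  1  1  1  1  1
 C  0  0  0  1  1  1  1  1  1  2  2
 A  0  1  1  1  1  1  1  1  1  2  2
 C  0  1  1  2  2  2  2  2  2  2  3
 A  0  1  2  2  2  2  2  2  2  2  3
 C  0  1  2  3  3  3  3  3  3  3  3
 G  0  1  2  3  3  4  4  4  4  4  4
 G  0  1  2  3  3  4  4  4  5  5  5
 C  0  1  2  3  3  4  4  4  5  6  6
 A  0  1  2  3  3  4  4  4  5  6  6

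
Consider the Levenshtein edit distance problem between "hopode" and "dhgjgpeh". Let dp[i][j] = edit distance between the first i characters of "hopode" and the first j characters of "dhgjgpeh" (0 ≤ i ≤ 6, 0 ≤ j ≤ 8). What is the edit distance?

   ''  d  h  g  j  g  p  e  h
''  0  1  2  3  4  5  6  7  8
 h  1  1  1  2  3  4  5  6  7
 o  2  2  2  2  3  4  5  6  7
 p  3  3  3  3  3  4  4  5  6
 o  4  4  4  4  4  4  5  5  6
 d  5  4  5  5  5  5  5  6  6
 e  6  5  5  6  6  6  6  5  6

6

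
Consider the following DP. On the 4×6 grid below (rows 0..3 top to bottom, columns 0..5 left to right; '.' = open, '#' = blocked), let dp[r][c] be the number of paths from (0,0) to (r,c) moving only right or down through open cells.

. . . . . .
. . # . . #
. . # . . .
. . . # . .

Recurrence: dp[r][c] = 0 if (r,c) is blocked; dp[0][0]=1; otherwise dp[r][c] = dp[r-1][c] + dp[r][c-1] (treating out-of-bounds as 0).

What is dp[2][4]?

r\c   0   1   2   3   4   5
  0   1   1   1   1   1   1
  1   1   2   0   1   2   0
  2   1   3   0   1   3   3
  3   1   4   4   0   3   6

3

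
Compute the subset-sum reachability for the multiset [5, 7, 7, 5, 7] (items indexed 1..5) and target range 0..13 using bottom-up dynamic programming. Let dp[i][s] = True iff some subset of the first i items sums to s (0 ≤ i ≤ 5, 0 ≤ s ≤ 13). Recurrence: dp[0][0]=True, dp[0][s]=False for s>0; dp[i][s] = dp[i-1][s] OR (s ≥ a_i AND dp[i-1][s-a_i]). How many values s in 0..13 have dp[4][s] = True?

5

i\s   0   1   2   3   4   5   6   7   8   9  10  11  12  13
  0   T   F   F   F   F   F   F   F   F   F   F   F   F   F
  1   T   F   F   F   F   T   F   F   F   F   F   F   F   F
  2   T   F   F   F   F   T   F   T   F   F   F   F   T   F
  3   T   F   F   F   F   T   F   T   F   F   F   F   T   F
  4   T   F   F   F   F   T   F   T   F   F   T   F   T   F
  5   T   F   F   F   F   T   F   T   F   F   T   F   T   F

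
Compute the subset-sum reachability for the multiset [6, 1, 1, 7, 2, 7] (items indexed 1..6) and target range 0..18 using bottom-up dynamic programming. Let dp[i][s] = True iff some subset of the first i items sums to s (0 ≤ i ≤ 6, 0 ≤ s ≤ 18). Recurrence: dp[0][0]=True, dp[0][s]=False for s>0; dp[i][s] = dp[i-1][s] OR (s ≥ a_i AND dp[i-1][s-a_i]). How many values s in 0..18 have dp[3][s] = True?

6

i\s   0   1   2   3   4   5   6   7   8   9  10  11  12  13  14  15  16  17  18
  0   T   F   F   F   F   F   F   F   F   F   F   F   F   F   F   F   F   F   F
  1   T   F   F   F   F   F   T   F   F   F   F   F   F   F   F   F   F   F   F
  2   T   T   F   F   F   F   T   T   F   F   F   F   F   F   F   F   F   F   F
  3   T   T   T   F   F   F   T   T   T   F   F   F   F   F   F   F   F   F   F
  4   T   T   T   F   F   F   T   T   T   T   F   F   F   T   T   T   F   F   F
  5   T   T   T   T   T   F   T   T   T   T   T   T   F   T   T   T   T   T   F
  6   T   T   T   T   T   F   T   T   T   T   T   T   F   T   T   T   T   T   T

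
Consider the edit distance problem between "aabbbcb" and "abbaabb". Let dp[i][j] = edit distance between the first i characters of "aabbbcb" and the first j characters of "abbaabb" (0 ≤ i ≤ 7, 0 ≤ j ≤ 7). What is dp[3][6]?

   ''  a  b  b  a  a  b  b
''  0  1  2  3  4  5  6  7
 a  1  0  1  2  3  4  5  6
 a  2  1  1  2  2  3  4  5
 b  3  2  1  1  2  3  3  4
 b  4  3  2  1  2  3  3  3
 b  5  4  3  2  2  3  3  3
 c  6  5  4  3  3  3  4  4
 b  7  6  5  4  4  4  3  4

3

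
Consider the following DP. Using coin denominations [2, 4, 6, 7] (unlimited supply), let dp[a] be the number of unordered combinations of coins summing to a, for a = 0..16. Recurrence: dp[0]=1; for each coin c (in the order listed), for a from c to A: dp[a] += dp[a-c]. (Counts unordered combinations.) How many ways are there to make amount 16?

11

after  coin     0     1     2     3     4     5     6     7     8     9    10    11    12    13    14    15    16
          2     1     0     1     0     1     0     1     0     1     0     1     0     1     0     1     0     1
          4     1     0     1     0     2     0     2     0     3     0     3     0     4     0     4     0     5
          6     1     0     1     0     2     0     3     0     4     0     5     0     7     0     8     0    10
          7     1     0     1     0     2     0     3     1     4     1     5     2     7     3     9     4    11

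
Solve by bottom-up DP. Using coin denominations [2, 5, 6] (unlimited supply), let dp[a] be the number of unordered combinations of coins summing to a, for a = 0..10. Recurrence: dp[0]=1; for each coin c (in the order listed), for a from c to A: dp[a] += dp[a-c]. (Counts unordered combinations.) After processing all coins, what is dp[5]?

1

after  coin     0     1     2     3     4     5     6     7     8     9    10
          2     1     0     1     0     1     0     1     0     1     0     1
          5     1     0     1     0     1     1     1     1     1     1     2
          6     1     0     1     0     1     1     2     1     2     1     3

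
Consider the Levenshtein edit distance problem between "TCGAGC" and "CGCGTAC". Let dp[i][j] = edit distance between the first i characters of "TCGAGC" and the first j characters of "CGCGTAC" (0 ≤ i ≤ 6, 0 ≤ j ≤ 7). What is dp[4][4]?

3

   ''  C  G  C  G  T  A  C
''  0  1  2  3  4  5  6  7
 T  1  1  2  3  4  4  5  6
 C  2  1  2  2  3  4  5  5
 G  3  2  1  2  2  3  4  5
 A  4  3  2  2  3  3  3  4
 G  5  4  3  3  2  3  4  4
 C  6  5  4  3  3  3  4  4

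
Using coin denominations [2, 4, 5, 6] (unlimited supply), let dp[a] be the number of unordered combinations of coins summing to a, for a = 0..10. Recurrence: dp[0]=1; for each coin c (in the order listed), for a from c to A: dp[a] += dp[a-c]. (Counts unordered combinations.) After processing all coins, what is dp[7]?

after  coin     0     1     2     3     4     5     6     7     8     9    10
          2     1     0     1     0     1     0     1     0     1     0     1
          4     1     0     1     0     2     0     2     0     3     0     3
          5     1     0     1     0     2     1     2     1     3     2     4
          6     1     0     1     0     2     1     3     1     4     2     6

1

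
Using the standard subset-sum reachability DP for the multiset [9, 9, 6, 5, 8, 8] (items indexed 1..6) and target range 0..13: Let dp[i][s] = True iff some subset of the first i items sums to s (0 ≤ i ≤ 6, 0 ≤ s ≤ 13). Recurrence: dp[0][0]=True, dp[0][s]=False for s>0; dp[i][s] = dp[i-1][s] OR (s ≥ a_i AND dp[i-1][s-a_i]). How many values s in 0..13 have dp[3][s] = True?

i\s   0   1   2   3   4   5   6   7   8   9  10  11  12  13
  0   T   F   F   F   F   F   F   F   F   F   F   F   F   F
  1   T   F   F   F   F   F   F   F   F   T   F   F   F   F
  2   T   F   F   F   F   F   F   F   F   T   F   F   F   F
  3   T   F   F   F   F   F   T   F   F   T   F   F   F   F
  4   T   F   F   F   F   T   T   F   F   T   F   T   F   F
  5   T   F   F   F   F   T   T   F   T   T   F   T   F   T
  6   T   F   F   F   F   T   T   F   T   T   F   T   F   T

3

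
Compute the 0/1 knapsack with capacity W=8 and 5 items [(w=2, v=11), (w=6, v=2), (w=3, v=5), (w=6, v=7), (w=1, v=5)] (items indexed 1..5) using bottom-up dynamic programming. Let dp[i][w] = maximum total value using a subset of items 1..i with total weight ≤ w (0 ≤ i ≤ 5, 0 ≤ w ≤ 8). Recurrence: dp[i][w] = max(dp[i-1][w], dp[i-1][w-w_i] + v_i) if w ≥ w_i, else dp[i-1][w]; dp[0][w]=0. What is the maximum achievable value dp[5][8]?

21

i\w   0   1   2   3   4   5   6   7   8
  0   0   0   0   0   0   0   0   0   0
  1   0   0  11  11  11  11  11  11  11
  2   0   0  11  11  11  11  11  11  13
  3   0   0  11  11  11  16  16  16  16
  4   0   0  11  11  11  16  16  16  18
  5   0   5  11  16  16  16  21  21  21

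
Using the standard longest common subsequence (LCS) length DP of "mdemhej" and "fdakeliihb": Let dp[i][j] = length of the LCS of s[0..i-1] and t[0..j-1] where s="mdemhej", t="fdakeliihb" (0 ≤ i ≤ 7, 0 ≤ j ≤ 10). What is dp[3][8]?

2

   ''  f  d  a  k  e  l  i  i  h  b
''  0  0  0  0  0  0  0  0  0  0  0
 m  0  0  0  0  0  0  0  0  0  0  0
 d  0  0  1  1  1  1  1  1  1  1  1
 e  0  0  1  1  1  2  2  2  2  2  2
 m  0  0  1  1  1  2  2  2  2  2  2
 h  0  0  1  1  1  2  2  2  2  3  3
 e  0  0  1  1  1  2  2  2  2  3  3
 j  0  0  1  1  1  2  2  2  2  3  3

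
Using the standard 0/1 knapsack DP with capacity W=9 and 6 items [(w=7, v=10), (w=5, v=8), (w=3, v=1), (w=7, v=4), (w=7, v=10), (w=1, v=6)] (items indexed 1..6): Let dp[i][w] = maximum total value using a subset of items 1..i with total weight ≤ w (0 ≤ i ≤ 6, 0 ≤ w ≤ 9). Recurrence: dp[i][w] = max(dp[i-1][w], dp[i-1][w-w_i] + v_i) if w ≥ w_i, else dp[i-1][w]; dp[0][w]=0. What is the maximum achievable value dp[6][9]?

16

i\w   0   1   2   3   4   5   6   7   8   9
  0   0   0   0   0   0   0   0   0   0   0
  1   0   0   0   0   0   0   0  10  10  10
  2   0   0   0   0   0   8   8  10  10  10
  3   0   0   0   1   1   8   8  10  10  10
  4   0   0   0   1   1   8   8  10  10  10
  5   0   0   0   1   1   8   8  10  10  10
  6   0   6   6   6   7   8  14  14  16  16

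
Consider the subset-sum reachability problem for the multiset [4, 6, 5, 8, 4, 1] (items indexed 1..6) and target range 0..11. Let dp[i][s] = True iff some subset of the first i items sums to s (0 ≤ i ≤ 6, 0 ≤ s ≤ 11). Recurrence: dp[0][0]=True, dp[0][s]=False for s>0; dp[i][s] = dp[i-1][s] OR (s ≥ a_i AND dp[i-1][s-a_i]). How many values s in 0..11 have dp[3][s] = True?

7

i\s   0   1   2   3   4   5   6   7   8   9  10  11
  0   T   F   F   F   F   F   F   F   F   F   F   F
  1   T   F   F   F   T   F   F   F   F   F   F   F
  2   T   F   F   F   T   F   T   F   F   F   T   F
  3   T   F   F   F   T   T   T   F   F   T   T   T
  4   T   F   F   F   T   T   T   F   T   T   T   T
  5   T   F   F   F   T   T   T   F   T   T   T   T
  6   T   T   F   F   T   T   T   T   T   T   T   T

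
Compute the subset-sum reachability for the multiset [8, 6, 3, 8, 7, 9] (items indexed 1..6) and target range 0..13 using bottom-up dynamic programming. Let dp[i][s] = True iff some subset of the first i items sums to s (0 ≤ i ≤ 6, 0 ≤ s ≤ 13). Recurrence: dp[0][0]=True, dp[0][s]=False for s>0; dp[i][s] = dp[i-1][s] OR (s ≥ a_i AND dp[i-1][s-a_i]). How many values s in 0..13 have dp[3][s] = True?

i\s   0   1   2   3   4   5   6   7   8   9  10  11  12  13
  0   T   F   F   F   F   F   F   F   F   F   F   F   F   F
  1   T   F   F   F   F   F   F   F   T   F   F   F   F   F
  2   T   F   F   F   F   F   T   F   T   F   F   F   F   F
  3   T   F   F   T   F   F   T   F   T   T   F   T   F   F
  4   T   F   F   T   F   F   T   F   T   T   F   T   F   F
  5   T   F   F   T   F   F   T   T   T   T   T   T   F   T
  6   T   F   F   T   F   F   T   T   T   T   T   T   T   T

6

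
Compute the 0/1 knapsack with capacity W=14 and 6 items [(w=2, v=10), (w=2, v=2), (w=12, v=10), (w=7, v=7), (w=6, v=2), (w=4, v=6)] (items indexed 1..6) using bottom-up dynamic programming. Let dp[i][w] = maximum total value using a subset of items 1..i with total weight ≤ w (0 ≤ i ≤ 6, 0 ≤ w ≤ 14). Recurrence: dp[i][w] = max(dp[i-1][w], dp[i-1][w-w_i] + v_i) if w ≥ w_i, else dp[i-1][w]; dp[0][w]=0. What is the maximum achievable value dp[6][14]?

i\w   0   1   2   3   4   5   6   7   8   9  10  11  12  13  14
  0   0   0   0   0   0   0   0   0   0   0   0   0   0   0   0
  1   0   0  10  10  10  10  10  10  10  10  10  10  10  10  10
  2   0   0  10  10  12  12  12  12  12  12  12  12  12  12  12
  3   0   0  10  10  12  12  12  12  12  12  12  12  12  12  20
  4   0   0  10  10  12  12  12  12  12  17  17  19  19  19  20
  5   0   0  10  10  12  12  12  12  12  17  17  19  19  19  20
  6   0   0  10  10  12  12  16  16  18  18  18  19  19  23  23

23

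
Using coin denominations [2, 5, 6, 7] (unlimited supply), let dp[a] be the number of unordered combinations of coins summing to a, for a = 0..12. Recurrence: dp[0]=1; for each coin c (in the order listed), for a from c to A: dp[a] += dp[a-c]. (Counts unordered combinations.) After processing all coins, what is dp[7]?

2

after  coin     0     1     2     3     4     5     6     7     8     9    10    11    12
          2     1     0     1     0     1     0     1     0     1     0     1     0     1
          5     1     0     1     0     1     1     1     1     1     1     2     1     2
          6     1     0     1     0     1     1     2     1     2     1     3     2     4
          7     1     0     1     0     1     1     2     2     2     2     3     3     5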